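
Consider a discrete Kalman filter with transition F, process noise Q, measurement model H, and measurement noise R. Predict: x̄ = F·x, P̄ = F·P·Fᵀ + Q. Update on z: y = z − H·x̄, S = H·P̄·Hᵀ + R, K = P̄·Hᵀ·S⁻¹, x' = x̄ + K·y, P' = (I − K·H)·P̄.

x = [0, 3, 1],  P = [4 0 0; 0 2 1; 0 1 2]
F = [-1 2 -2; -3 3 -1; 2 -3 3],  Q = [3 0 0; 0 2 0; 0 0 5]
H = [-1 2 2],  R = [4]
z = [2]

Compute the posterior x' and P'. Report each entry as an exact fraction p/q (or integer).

x̄ = F·x = [4, 8, -6]
P̄ = F·P·Fᵀ + Q = [15 20 -20; 20 52 -36; -20 -36 39]
y = z − H·x̄ = [2]
S = H·P̄·Hᵀ + R = [95]
K = P̄·Hᵀ·S⁻¹ = [-3/19; 12/95; 26/95]
x' = x̄ + K·y = [70/19, 784/95, -518/95]
P' = (I − K·H)·P̄ = [240/19 416/19 -302/19; 416/19 4796/95 -3732/95; -302/19 -3732/95 3029/95]

x' = [70/19, 784/95, -518/95]
P' = [240/19 416/19 -302/19; 416/19 4796/95 -3732/95; -302/19 -3732/95 3029/95]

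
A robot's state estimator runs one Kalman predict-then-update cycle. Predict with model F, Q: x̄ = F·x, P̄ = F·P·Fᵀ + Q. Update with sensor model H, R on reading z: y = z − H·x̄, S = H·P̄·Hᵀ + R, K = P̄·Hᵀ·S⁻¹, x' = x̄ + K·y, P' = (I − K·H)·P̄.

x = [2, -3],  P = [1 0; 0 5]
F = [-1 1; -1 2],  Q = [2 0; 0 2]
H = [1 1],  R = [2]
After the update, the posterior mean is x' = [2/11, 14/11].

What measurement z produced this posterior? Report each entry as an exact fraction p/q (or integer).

x̄ = F·x = [-5, -8]
P̄ = F·P·Fᵀ + Q = [8 11; 11 23]
S = H·P̄·Hᵀ + R = [55]
K = P̄·Hᵀ·S⁻¹ = [19/55; 34/55]
x' − x̄ = [57/11, 102/11] = K·y
y = (KᵀK)⁻¹·Kᵀ·(x' − x̄) = [15]
z = y + H·x̄ = [15] + [-13] = [2]

z = [2]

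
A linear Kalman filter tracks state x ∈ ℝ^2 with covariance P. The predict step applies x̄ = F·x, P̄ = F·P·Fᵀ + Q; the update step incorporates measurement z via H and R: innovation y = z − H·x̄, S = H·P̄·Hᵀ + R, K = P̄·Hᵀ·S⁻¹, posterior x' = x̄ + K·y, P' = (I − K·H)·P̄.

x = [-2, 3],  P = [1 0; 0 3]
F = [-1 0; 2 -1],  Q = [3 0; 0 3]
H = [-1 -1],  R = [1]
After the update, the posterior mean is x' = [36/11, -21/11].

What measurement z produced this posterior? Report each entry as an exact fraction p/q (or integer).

z = [-2]

x̄ = F·x = [2, -7]
P̄ = F·P·Fᵀ + Q = [4 -2; -2 10]
S = H·P̄·Hᵀ + R = [11]
K = P̄·Hᵀ·S⁻¹ = [-2/11; -8/11]
x' − x̄ = [14/11, 56/11] = K·y
y = (KᵀK)⁻¹·Kᵀ·(x' − x̄) = [-7]
z = y + H·x̄ = [-7] + [5] = [-2]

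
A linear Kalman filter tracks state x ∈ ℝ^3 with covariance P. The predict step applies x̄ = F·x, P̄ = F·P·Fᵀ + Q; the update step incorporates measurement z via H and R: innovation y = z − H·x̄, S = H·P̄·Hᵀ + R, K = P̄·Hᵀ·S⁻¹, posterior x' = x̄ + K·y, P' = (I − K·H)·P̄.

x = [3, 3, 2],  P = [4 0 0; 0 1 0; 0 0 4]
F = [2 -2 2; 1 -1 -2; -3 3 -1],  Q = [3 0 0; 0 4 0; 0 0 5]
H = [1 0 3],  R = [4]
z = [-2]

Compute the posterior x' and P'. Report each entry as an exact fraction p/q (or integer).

x' = [4, -4, -2]
P' = [6114/301 -3831/301 -2138/301; -3831/301 6796/301 1241/301; -2138/301 1241/301 878/301]

x̄ = F·x = [4, -4, -2]
P̄ = F·P·Fᵀ + Q = [39 -6 -38; -6 25 -7; -38 -7 54]
y = z − H·x̄ = [0]
S = H·P̄·Hᵀ + R = [301]
K = P̄·Hᵀ·S⁻¹ = [-75/301; -27/301; 124/301]
x' = x̄ + K·y = [4, -4, -2]
P' = (I − K·H)·P̄ = [6114/301 -3831/301 -2138/301; -3831/301 6796/301 1241/301; -2138/301 1241/301 878/301]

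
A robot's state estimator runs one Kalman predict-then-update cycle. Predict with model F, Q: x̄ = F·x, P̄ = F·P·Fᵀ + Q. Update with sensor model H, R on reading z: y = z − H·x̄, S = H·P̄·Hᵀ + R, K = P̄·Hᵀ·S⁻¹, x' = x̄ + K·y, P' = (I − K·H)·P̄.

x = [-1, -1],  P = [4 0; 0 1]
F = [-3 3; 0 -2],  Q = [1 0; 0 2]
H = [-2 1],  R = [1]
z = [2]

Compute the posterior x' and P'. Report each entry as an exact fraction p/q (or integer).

x̄ = F·x = [0, 2]
P̄ = F·P·Fᵀ + Q = [46 -6; -6 6]
y = z − H·x̄ = [0]
S = H·P̄·Hᵀ + R = [215]
K = P̄·Hᵀ·S⁻¹ = [-98/215; 18/215]
x' = x̄ + K·y = [0, 2]
P' = (I − K·H)·P̄ = [286/215 474/215; 474/215 966/215]

x' = [0, 2]
P' = [286/215 474/215; 474/215 966/215]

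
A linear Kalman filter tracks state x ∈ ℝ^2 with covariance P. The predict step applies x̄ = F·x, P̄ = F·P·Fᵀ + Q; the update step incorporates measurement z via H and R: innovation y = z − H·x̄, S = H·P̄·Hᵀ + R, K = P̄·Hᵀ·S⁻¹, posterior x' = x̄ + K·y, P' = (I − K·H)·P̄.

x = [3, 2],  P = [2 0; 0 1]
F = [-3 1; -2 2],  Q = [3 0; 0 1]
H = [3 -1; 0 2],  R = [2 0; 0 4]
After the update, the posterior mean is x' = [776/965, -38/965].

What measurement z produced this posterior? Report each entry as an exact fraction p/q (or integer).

z = [3, -1]

x̄ = F·x = [-7, -2]
P̄ = F·P·Fᵀ + Q = [22 14; 14 13]
S = H·P̄·Hᵀ + R = [129 58; 58 56]
K = P̄·Hᵀ·S⁻¹ = [322/965 149/965; 29/965 418/965]
x' − x̄ = [7531/965, 1892/965] = K·y
y = (KᵀK)⁻¹·Kᵀ·(x' − x̄) = [22, 3]
z = y + H·x̄ = [22, 3] + [-19, -4] = [3, -1]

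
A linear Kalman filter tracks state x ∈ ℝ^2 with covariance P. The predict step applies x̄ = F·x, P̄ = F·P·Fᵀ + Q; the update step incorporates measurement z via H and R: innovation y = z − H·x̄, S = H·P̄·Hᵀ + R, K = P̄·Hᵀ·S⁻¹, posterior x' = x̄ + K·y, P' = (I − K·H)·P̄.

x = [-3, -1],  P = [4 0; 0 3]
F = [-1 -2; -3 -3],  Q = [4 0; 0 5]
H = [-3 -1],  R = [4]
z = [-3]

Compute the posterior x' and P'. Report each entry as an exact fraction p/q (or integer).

x̄ = F·x = [5, 12]
P̄ = F·P·Fᵀ + Q = [20 30; 30 68]
y = z − H·x̄ = [24]
S = H·P̄·Hᵀ + R = [432]
K = P̄·Hᵀ·S⁻¹ = [-5/24; -79/216]
x' = x̄ + K·y = [0, 29/9]
P' = (I − K·H)·P̄ = [5/4 -35/12; -35/12 1103/108]

x' = [0, 29/9]
P' = [5/4 -35/12; -35/12 1103/108]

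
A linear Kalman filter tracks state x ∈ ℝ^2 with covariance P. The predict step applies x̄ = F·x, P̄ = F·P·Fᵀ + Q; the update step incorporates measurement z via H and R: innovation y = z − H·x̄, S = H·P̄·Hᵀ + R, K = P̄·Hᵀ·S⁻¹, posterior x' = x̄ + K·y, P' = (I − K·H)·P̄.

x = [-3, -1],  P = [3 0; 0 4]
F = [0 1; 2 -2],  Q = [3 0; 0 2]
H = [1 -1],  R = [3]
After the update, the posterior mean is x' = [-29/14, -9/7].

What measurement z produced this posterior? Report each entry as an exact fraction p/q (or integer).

z = [-1]

x̄ = F·x = [-1, -4]
P̄ = F·P·Fᵀ + Q = [7 -8; -8 30]
S = H·P̄·Hᵀ + R = [56]
K = P̄·Hᵀ·S⁻¹ = [15/56; -19/28]
x' − x̄ = [-15/14, 19/7] = K·y
y = (KᵀK)⁻¹·Kᵀ·(x' − x̄) = [-4]
z = y + H·x̄ = [-4] + [3] = [-1]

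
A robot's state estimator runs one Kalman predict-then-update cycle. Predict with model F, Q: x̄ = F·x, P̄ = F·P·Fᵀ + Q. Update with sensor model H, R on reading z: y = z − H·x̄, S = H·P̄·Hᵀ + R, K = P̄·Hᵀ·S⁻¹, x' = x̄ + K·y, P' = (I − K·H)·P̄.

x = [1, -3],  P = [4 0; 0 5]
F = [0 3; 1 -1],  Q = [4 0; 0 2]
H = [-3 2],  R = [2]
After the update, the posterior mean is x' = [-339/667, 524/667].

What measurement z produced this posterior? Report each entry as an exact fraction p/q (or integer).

x̄ = F·x = [-9, 4]
P̄ = F·P·Fᵀ + Q = [49 -15; -15 11]
S = H·P̄·Hᵀ + R = [667]
K = P̄·Hᵀ·S⁻¹ = [-177/667; 67/667]
x' − x̄ = [5664/667, -2144/667] = K·y
y = (KᵀK)⁻¹·Kᵀ·(x' − x̄) = [-32]
z = y + H·x̄ = [-32] + [35] = [3]

z = [3]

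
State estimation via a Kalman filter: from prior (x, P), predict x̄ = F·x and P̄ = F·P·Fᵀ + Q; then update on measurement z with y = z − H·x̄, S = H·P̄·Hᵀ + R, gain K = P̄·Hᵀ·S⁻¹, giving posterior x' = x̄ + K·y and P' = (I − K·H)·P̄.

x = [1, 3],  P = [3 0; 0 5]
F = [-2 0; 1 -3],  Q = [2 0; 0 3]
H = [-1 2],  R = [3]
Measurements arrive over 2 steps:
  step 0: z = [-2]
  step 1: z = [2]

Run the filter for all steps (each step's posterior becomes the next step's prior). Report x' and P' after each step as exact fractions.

step 0: x̄ = F·x = [-2, -8]
step 0: P̄ = F·P·Fᵀ + Q = [14 -6; -6 51]
step 0: y = z − H·x̄ = [12]
step 0: S = H·P̄·Hᵀ + R = [245]
step 0: K = P̄·Hᵀ·S⁻¹ = [-26/245; 108/245]
step 0: x' = x̄ + K·y = [-802/245, -664/245]
step 0: P' = (I − K·H)·P̄ = [2754/245 1338/245; 1338/245 831/245]
step 1: x̄ = F·x = [1604/245, 34/7]
step 1: P̄ = F·P·Fᵀ + Q = [11506/245 72/7; 72/7 12]
step 1: y = z − H·x̄ = [-286/245]
step 1: S = H·P̄·Hᵀ + R = [13921/245]
step 1: K = P̄·Hᵀ·S⁻¹ = [-6466/13921; 3360/13921]
step 1: x' = x̄ + K·y = [98688/13921, 63694/13921]
step 1: P' = (I − K·H)·P̄ = [483126/13921 231864/13921; 231864/13921 120972/13921]

step 0: x' = [-802/245, -664/245], P' = [2754/245 1338/245; 1338/245 831/245]
step 1: x' = [98688/13921, 63694/13921], P' = [483126/13921 231864/13921; 231864/13921 120972/13921]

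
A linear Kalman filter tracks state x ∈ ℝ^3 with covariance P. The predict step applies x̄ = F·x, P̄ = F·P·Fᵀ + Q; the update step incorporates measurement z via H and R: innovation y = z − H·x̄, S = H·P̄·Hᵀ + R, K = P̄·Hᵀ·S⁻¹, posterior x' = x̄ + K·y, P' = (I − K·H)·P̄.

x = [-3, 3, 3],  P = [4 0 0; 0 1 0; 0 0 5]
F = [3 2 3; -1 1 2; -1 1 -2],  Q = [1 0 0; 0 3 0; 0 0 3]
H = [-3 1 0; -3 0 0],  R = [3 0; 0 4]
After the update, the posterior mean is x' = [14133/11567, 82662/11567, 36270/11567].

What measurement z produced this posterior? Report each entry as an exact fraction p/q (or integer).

x̄ = F·x = [6, 12, 0]
P̄ = F·P·Fᵀ + Q = [86 20 -40; 20 28 -15; -40 -15 28]
S = H·P̄·Hᵀ + R = [685 714; 714 778]
K = P̄·Hᵀ·S⁻¹ = [-476/11567 -3399/11567; 8972/11567 -9126/11567; -1995/11567 3615/11567]
x' − x̄ = [-55269/11567, -56142/11567, 36270/11567] = K·y
y = (KᵀK)⁻¹·Kᵀ·(x' − x̄) = [9, 15]
z = y + H·x̄ = [9, 15] + [-6, -18] = [3, -3]

z = [3, -3]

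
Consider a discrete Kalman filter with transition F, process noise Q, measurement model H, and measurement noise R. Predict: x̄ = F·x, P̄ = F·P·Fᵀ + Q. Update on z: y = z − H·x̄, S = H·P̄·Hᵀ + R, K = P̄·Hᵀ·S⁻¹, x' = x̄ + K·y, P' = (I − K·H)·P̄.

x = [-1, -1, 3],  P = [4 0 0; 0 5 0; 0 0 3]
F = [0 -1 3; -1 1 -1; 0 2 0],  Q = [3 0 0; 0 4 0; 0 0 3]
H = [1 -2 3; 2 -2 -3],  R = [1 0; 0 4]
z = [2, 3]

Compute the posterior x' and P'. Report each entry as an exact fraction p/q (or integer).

x' = [480577/140000, 89151/70000, 27119/70000]
P' = [905953/140000 324239/70000 69791/70000; 324239/70000 126657/35000 29233/35000; 69791/70000 29233/35000 10177/35000]

x̄ = F·x = [10, -3, -2]
P̄ = F·P·Fᵀ + Q = [35 -14 -10; -14 16 10; -10 10 23]
y = z − H·x̄ = [-8, -29]
S = H·P̄·Hᵀ + R = [183 -19; -19 767]
K = P̄·Hᵀ·S⁻¹ = [27743/140000 24051/140000; -6991/70000 -8387/70000; 13921/70000 -9603/70000]
x' = x̄ + K·y = [480577/140000, 89151/70000, 27119/70000]
P' = (I − K·H)·P̄ = [905953/140000 324239/70000 69791/70000; 324239/70000 126657/35000 29233/35000; 69791/70000 29233/35000 10177/35000]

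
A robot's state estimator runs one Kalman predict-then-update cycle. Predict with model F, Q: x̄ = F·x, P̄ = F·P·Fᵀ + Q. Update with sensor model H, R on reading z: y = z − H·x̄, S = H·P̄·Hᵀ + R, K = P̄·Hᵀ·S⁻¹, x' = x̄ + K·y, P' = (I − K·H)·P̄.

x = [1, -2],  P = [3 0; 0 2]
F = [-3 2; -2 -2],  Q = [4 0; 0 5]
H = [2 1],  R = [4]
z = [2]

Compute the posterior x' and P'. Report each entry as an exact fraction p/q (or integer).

x' = [-343/225, 24/5]
P' = [1031/225 -38/5; -38/5 16]

x̄ = F·x = [-7, 2]
P̄ = F·P·Fᵀ + Q = [39 10; 10 25]
y = z − H·x̄ = [14]
S = H·P̄·Hᵀ + R = [225]
K = P̄·Hᵀ·S⁻¹ = [88/225; 1/5]
x' = x̄ + K·y = [-343/225, 24/5]
P' = (I − K·H)·P̄ = [1031/225 -38/5; -38/5 16]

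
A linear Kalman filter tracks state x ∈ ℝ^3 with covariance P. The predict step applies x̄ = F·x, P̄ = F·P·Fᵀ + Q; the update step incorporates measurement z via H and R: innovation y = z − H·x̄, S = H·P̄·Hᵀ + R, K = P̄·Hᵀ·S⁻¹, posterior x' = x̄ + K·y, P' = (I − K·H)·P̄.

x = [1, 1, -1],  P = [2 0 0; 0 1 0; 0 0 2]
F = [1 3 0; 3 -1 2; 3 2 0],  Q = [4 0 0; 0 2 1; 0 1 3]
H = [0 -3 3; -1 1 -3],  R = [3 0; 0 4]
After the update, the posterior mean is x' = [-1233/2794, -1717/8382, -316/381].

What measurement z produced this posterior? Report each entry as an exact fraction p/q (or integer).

z = [-2, 3]

x̄ = F·x = [4, 0, 5]
P̄ = F·P·Fᵀ + Q = [15 3 12; 3 29 17; 12 17 25]
S = H·P̄·Hᵀ + R = [183 -135; -135 237]
K = P̄·Hᵀ·S⁻¹ = [-9/2794 -571/2794; -1323/2794 -3145/8382; -19/127 -145/381]
x' − x̄ = [-12409/2794, -1717/8382, -2221/381] = K·y
y = (KᵀK)⁻¹·Kᵀ·(x' − x̄) = [-17, 22]
z = y + H·x̄ = [-17, 22] + [15, -19] = [-2, 3]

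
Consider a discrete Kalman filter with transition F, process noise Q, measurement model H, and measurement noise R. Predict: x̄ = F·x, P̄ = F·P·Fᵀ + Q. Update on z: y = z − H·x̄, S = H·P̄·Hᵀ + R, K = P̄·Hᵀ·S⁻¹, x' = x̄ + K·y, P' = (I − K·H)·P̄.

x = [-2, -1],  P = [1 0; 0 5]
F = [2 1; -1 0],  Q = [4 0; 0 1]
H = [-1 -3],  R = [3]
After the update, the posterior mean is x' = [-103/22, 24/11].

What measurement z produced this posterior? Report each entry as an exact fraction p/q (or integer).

x̄ = F·x = [-5, 2]
P̄ = F·P·Fᵀ + Q = [13 -2; -2 2]
S = H·P̄·Hᵀ + R = [22]
K = P̄·Hᵀ·S⁻¹ = [-7/22; -2/11]
x' − x̄ = [7/22, 2/11] = K·y
y = (KᵀK)⁻¹·Kᵀ·(x' − x̄) = [-1]
z = y + H·x̄ = [-1] + [-1] = [-2]

z = [-2]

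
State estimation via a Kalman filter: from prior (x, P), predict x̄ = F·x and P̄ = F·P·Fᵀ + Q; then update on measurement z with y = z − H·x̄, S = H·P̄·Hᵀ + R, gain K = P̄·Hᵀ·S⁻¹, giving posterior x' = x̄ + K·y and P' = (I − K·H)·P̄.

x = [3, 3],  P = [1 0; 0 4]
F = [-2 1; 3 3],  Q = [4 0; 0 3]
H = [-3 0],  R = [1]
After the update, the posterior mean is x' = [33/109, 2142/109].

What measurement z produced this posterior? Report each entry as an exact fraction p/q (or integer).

x̄ = F·x = [-3, 18]
P̄ = F·P·Fᵀ + Q = [12 6; 6 48]
S = H·P̄·Hᵀ + R = [109]
K = P̄·Hᵀ·S⁻¹ = [-36/109; -18/109]
x' − x̄ = [360/109, 180/109] = K·y
y = (KᵀK)⁻¹·Kᵀ·(x' − x̄) = [-10]
z = y + H·x̄ = [-10] + [9] = [-1]

z = [-1]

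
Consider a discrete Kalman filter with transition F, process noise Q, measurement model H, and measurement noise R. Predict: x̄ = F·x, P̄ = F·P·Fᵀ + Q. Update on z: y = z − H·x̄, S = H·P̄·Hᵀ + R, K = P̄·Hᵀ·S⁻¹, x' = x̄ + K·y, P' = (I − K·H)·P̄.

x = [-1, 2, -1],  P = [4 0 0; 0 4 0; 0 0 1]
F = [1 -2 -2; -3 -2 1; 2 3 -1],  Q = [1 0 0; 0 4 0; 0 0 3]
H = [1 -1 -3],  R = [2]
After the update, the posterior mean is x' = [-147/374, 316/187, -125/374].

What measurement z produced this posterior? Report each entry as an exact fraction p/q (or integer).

x̄ = F·x = [-3, -2, 5]
P̄ = F·P·Fᵀ + Q = [25 2 -14; 2 57 -49; -14 -49 56]
S = H·P̄·Hᵀ + R = [374]
K = P̄·Hᵀ·S⁻¹ = [65/374; 46/187; -133/374]
x' − x̄ = [975/374, 690/187, -1995/374] = K·y
y = (KᵀK)⁻¹·Kᵀ·(x' − x̄) = [15]
z = y + H·x̄ = [15] + [-16] = [-1]

z = [-1]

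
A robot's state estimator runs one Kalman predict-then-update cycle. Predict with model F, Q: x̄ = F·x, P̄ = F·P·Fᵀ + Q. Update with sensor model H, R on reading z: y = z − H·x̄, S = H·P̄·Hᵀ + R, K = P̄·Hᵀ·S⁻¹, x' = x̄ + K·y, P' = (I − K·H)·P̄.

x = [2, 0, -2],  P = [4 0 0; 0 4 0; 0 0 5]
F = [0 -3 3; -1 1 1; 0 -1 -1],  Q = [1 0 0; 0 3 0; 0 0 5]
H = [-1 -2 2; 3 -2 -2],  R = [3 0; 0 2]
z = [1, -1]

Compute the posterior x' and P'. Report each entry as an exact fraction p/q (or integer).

x' = [-777/544, -829/1088, -963/1088]
P' = [196763/40528 187191/81056 378953/81056; 187191/81056 227555/162112 350045/162112; 378953/81056 350045/162112 779107/162112]

x̄ = F·x = [-6, -4, 2]
P̄ = F·P·Fᵀ + Q = [82 3 -3; 3 16 -9; -3 -9 14]
y = z − H·x̄ = [-17, 13]
S = H·P̄·Hᵀ + R = [301 -274; -274 788]
K = P̄·Hᵀ·S⁻¹ = [-1667/40528 24145/81056; -21567/81056 -16027/162112; 16703/81056 7707/162112]
x' = x̄ + K·y = [-777/544, -829/1088, -963/1088]
P' = (I − K·H)·P̄ = [196763/40528 187191/81056 378953/81056; 187191/81056 227555/162112 350045/162112; 378953/81056 350045/162112 779107/162112]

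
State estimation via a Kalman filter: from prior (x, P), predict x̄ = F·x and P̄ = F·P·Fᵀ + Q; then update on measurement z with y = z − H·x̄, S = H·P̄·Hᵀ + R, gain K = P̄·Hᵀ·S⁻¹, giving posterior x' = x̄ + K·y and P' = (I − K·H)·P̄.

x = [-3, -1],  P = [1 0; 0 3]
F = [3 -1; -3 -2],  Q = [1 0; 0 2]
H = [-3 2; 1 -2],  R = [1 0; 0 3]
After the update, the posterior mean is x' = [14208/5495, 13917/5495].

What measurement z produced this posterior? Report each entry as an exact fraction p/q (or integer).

z = [-3, -3]

x̄ = F·x = [-8, 11]
P̄ = F·P·Fᵀ + Q = [13 -3; -3 23]
S = H·P̄·Hᵀ + R = [246 -155; -155 120]
K = P̄·Hᵀ·S⁻¹ = [-491/1099 -2301/5495; -199/1099 -3529/5495]
x' − x̄ = [58168/5495, -46528/5495] = K·y
y = (KᵀK)⁻¹·Kᵀ·(x' − x̄) = [-49, 27]
z = y + H·x̄ = [-49, 27] + [46, -30] = [-3, -3]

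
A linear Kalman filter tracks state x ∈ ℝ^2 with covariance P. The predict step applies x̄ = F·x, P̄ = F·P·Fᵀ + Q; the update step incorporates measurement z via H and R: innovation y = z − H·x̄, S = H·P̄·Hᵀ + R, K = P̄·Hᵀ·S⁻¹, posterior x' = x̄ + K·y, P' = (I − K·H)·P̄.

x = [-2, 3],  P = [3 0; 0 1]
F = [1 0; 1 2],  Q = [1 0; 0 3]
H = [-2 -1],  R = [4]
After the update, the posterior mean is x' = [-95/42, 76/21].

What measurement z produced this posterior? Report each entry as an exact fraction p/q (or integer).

x̄ = F·x = [-2, 4]
P̄ = F·P·Fᵀ + Q = [4 3; 3 10]
S = H·P̄·Hᵀ + R = [42]
K = P̄·Hᵀ·S⁻¹ = [-11/42; -8/21]
x' − x̄ = [-11/42, -8/21] = K·y
y = (KᵀK)⁻¹·Kᵀ·(x' − x̄) = [1]
z = y + H·x̄ = [1] + [0] = [1]

z = [1]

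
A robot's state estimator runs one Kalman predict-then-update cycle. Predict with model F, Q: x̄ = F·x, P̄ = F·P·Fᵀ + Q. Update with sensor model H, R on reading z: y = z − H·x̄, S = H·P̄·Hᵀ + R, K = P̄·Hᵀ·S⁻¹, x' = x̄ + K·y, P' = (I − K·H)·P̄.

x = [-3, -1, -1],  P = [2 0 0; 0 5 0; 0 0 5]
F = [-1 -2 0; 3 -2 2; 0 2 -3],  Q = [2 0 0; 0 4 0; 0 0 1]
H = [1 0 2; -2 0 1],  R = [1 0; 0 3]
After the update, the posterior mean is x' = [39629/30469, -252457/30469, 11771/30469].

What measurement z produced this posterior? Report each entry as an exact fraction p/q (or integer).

x̄ = F·x = [5, -9, 1]
P̄ = F·P·Fᵀ + Q = [24 14 -20; 14 62 -50; -20 -50 66]
S = H·P̄·Hᵀ + R = [209 144; 144 245]
K = P̄·Hᵀ·S⁻¹ = [5872/30469 -11908/30469; -9838/30469 -3918/30469; 12176/30469 6026/30469]
x' − x̄ = [-112716/30469, 21764/30469, -18698/30469] = K·y
y = (KᵀK)⁻¹·Kᵀ·(x' − x̄) = [-5, 7]
z = y + H·x̄ = [-5, 7] + [7, -9] = [2, -2]

z = [2, -2]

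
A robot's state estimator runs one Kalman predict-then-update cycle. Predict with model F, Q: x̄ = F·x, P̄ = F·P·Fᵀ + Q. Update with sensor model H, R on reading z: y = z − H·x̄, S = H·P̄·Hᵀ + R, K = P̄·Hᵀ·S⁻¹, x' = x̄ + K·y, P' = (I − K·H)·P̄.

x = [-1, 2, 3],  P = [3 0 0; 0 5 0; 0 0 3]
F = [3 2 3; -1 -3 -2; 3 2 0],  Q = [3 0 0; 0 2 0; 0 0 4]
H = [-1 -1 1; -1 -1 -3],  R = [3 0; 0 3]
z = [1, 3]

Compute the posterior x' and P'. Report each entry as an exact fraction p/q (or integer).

x' = [179602/21161, -211135/21161, -10447/21161]
P' = [580087/21161 -566677/21161 2649/21161; -566677/21161 589822/21161 -9843/21161; 2649/21161 -9843/21161 7725/21161]

x̄ = F·x = [10, -11, 1]
P̄ = F·P·Fᵀ + Q = [77 -57 47; -57 62 -39; 47 -39 51]
y = z − H·x̄ = [-1, 5]
S = H·P̄·Hᵀ + R = [63 -112; -112 535]
K = P̄·Hᵀ·S⁻¹ = [-3587/21161 -1017/3023; -10996/21161 304/3023; 4973/21161 -761/3023]
x' = x̄ + K·y = [179602/21161, -211135/21161, -10447/21161]
P' = (I − K·H)·P̄ = [580087/21161 -566677/21161 2649/21161; -566677/21161 589822/21161 -9843/21161; 2649/21161 -9843/21161 7725/21161]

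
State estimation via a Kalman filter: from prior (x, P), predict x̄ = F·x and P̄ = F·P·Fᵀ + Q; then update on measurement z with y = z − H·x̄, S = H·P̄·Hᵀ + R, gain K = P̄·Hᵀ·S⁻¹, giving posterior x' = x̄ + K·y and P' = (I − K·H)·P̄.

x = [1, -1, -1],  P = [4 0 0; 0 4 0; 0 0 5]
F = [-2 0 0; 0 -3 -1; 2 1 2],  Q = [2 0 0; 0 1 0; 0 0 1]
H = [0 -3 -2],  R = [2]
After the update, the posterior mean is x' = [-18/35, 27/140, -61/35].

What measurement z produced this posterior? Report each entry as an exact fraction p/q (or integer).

z = [3]

x̄ = F·x = [-2, 4, -1]
P̄ = F·P·Fᵀ + Q = [18 0 -16; 0 42 -22; -16 -22 41]
S = H·P̄·Hᵀ + R = [280]
K = P̄·Hᵀ·S⁻¹ = [4/35; -41/140; -2/35]
x' − x̄ = [52/35, -533/140, -26/35] = K·y
y = (KᵀK)⁻¹·Kᵀ·(x' − x̄) = [13]
z = y + H·x̄ = [13] + [-10] = [3]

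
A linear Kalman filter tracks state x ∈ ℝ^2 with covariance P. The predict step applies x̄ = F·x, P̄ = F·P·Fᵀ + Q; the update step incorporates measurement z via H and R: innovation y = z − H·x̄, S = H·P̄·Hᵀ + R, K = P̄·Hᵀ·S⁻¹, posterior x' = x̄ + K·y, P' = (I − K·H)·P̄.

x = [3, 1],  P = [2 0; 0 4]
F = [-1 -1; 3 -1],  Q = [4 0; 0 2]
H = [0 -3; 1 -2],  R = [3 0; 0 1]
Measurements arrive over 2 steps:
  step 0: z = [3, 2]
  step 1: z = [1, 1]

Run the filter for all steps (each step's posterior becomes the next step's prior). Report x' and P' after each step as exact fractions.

step 0: x' = [-386/895, -192/179], P' = [1662/895 94/179; 94/179 52/179]
step 1: x' = [245818/328073, -67416/328073], P' = [470206/328073 126838/328073; 126838/328073 80440/328073]

step 0: x̄ = F·x = [-4, 8]
step 0: P̄ = F·P·Fᵀ + Q = [10 -2; -2 24]
step 0: y = z − H·x̄ = [27, 22]
step 0: S = H·P̄·Hᵀ + R = [219 150; 150 115]
step 0: K = P̄·Hᵀ·S⁻¹ = [-94/179 722/895; -52/179 -10/179]
step 0: x' = x̄ + K·y = [-386/895, -192/179]
step 0: P' = (I − K·H)·P̄ = [1662/895 94/179; 94/179 52/179]
step 1: x̄ = F·x = [1346/895, -198/895]
step 1: P̄ = F·P·Fᵀ + Q = [6442/895 -5666/895; -5666/895 14188/895]
step 1: y = z − H·x̄ = [301/895, -847/895]
step 1: S = H·P̄·Hᵀ + R = [130377/895 102126/895; 102126/895 86753/895]
step 1: K = P̄·Hᵀ·S⁻¹ = [-126838/328073 216530/328073; -80440/328073 -34042/328073]
step 1: x' = x̄ + K·y = [245818/328073, -67416/328073]
step 1: P' = (I − K·H)·P̄ = [470206/328073 126838/328073; 126838/328073 80440/328073]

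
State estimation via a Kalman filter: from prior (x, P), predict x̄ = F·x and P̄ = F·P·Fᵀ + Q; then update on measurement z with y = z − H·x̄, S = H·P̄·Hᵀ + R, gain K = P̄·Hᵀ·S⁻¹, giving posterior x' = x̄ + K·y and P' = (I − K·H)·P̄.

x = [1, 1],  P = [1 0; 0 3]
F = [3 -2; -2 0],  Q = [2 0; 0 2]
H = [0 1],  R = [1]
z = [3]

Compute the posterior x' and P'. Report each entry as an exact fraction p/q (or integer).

x̄ = F·x = [1, -2]
P̄ = F·P·Fᵀ + Q = [23 -6; -6 6]
y = z − H·x̄ = [5]
S = H·P̄·Hᵀ + R = [7]
K = P̄·Hᵀ·S⁻¹ = [-6/7; 6/7]
x' = x̄ + K·y = [-23/7, 16/7]
P' = (I − K·H)·P̄ = [125/7 -6/7; -6/7 6/7]

x' = [-23/7, 16/7]
P' = [125/7 -6/7; -6/7 6/7]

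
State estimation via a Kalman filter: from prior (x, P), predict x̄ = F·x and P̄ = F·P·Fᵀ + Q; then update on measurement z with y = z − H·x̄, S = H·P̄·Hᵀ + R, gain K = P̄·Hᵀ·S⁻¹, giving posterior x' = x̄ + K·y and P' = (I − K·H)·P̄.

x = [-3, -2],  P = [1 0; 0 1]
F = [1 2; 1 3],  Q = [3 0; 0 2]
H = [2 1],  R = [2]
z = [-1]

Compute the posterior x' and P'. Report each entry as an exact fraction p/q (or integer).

x' = [-6/37, -47/37]
P' = [63/74 -40/37; -40/37 106/37]

x̄ = F·x = [-7, -9]
P̄ = F·P·Fᵀ + Q = [8 7; 7 12]
y = z − H·x̄ = [22]
S = H·P̄·Hᵀ + R = [74]
K = P̄·Hᵀ·S⁻¹ = [23/74; 13/37]
x' = x̄ + K·y = [-6/37, -47/37]
P' = (I − K·H)·P̄ = [63/74 -40/37; -40/37 106/37]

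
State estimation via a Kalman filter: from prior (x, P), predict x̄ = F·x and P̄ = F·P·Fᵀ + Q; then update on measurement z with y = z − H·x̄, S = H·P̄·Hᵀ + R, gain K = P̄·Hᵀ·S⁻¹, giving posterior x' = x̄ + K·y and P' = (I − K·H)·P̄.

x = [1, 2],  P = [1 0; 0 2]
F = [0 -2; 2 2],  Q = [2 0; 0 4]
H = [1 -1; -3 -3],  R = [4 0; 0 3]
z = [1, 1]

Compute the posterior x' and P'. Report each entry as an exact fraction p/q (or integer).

x̄ = F·x = [-4, 6]
P̄ = F·P·Fᵀ + Q = [10 -8; -8 16]
y = z − H·x̄ = [11, 7]
S = H·P̄·Hᵀ + R = [46 18; 18 93]
K = P̄·Hᵀ·S⁻¹ = [297/659 -100/659; -300/659 -112/659]
x' = x̄ + K·y = [-69/659, -130/659]
P' = (I − K·H)·P̄ = [644/659 -544/659; -544/659 656/659]

x' = [-69/659, -130/659]
P' = [644/659 -544/659; -544/659 656/659]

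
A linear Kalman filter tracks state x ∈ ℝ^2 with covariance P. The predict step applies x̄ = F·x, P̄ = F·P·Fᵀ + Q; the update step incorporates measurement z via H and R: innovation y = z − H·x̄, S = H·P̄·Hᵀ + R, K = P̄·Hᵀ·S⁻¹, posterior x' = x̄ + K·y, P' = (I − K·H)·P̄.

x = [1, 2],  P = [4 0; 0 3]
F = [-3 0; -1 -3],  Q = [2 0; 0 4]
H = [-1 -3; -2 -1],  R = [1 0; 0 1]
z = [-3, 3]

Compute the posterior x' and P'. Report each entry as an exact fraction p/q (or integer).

x̄ = F·x = [-3, -7]
P̄ = F·P·Fᵀ + Q = [38 12; 12 35]
y = z − H·x̄ = [-27, -10]
S = H·P̄·Hᵀ + R = [426 265; 265 236]
K = P̄·Hᵀ·S⁻¹ = [5856/30311 -17878/30311; -11977/30311 5871/30311]
x' = x̄ + K·y = [-70265/30311, 52492/30311]
P' = (I − K·H)·P̄ = [11898/30311 -5918/30311; -5918/30311 5965/30311]

x' = [-70265/30311, 52492/30311]
P' = [11898/30311 -5918/30311; -5918/30311 5965/30311]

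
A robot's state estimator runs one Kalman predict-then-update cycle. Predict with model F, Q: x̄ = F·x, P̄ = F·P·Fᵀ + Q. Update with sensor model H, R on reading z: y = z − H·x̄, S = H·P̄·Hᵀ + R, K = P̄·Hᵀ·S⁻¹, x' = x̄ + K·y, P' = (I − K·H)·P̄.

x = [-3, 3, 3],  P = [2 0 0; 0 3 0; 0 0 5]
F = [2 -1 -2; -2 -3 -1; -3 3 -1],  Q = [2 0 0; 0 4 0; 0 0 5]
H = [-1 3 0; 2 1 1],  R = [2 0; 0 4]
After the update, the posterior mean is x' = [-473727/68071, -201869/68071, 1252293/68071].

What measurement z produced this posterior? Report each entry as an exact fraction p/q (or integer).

x̄ = F·x = [-15, -6, 15]
P̄ = F·P·Fᵀ + Q = [33 11 -11; 11 44 -10; -11 -10 55]
S = H·P̄·Hᵀ + R = [365 102; 102 215]
K = P̄·Hᵀ·S⁻¹ = [-6732/68071 24090/68071; 20303/68071 8098/68071; -6431/68071 10333/68071]
x' − x̄ = [547338/68071, 206557/68071, 231228/68071] = K·y
y = (KᵀK)⁻¹·Kᵀ·(x' − x̄) = [1, 23]
z = y + H·x̄ = [1, 23] + [-3, -21] = [-2, 2]

z = [-2, 2]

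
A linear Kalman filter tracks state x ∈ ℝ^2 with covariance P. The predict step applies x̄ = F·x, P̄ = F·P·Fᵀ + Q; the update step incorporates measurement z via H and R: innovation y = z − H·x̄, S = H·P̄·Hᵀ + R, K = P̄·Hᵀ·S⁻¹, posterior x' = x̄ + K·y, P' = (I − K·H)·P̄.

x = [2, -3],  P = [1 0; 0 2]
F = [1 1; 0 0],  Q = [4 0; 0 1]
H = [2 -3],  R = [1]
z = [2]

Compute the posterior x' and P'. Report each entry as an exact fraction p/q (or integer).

x̄ = F·x = [-1, 0]
P̄ = F·P·Fᵀ + Q = [7 0; 0 1]
y = z − H·x̄ = [4]
S = H·P̄·Hᵀ + R = [38]
K = P̄·Hᵀ·S⁻¹ = [7/19; -3/38]
x' = x̄ + K·y = [9/19, -6/19]
P' = (I − K·H)·P̄ = [35/19 21/19; 21/19 29/38]

x' = [9/19, -6/19]
P' = [35/19 21/19; 21/19 29/38]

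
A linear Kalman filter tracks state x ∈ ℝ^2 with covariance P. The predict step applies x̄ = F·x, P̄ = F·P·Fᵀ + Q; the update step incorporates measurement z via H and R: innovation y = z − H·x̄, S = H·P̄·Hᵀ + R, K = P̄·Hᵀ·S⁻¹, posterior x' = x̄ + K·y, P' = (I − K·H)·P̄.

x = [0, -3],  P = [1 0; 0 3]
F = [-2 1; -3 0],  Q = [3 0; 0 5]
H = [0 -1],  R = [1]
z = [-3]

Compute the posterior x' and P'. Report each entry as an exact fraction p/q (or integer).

x̄ = F·x = [-3, 0]
P̄ = F·P·Fᵀ + Q = [10 6; 6 14]
y = z − H·x̄ = [-3]
S = H·P̄·Hᵀ + R = [15]
K = P̄·Hᵀ·S⁻¹ = [-2/5; -14/15]
x' = x̄ + K·y = [-9/5, 14/5]
P' = (I − K·H)·P̄ = [38/5 2/5; 2/5 14/15]

x' = [-9/5, 14/5]
P' = [38/5 2/5; 2/5 14/15]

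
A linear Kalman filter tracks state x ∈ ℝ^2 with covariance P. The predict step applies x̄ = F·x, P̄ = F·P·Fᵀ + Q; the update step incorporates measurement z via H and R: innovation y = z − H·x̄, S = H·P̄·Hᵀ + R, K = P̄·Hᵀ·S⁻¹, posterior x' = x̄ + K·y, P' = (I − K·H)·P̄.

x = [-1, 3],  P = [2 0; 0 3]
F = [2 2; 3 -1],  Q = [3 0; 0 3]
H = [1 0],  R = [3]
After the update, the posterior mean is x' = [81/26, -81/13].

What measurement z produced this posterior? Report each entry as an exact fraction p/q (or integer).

z = [3]

x̄ = F·x = [4, -6]
P̄ = F·P·Fᵀ + Q = [23 6; 6 24]
S = H·P̄·Hᵀ + R = [26]
K = P̄·Hᵀ·S⁻¹ = [23/26; 3/13]
x' − x̄ = [-23/26, -3/13] = K·y
y = (KᵀK)⁻¹·Kᵀ·(x' − x̄) = [-1]
z = y + H·x̄ = [-1] + [4] = [3]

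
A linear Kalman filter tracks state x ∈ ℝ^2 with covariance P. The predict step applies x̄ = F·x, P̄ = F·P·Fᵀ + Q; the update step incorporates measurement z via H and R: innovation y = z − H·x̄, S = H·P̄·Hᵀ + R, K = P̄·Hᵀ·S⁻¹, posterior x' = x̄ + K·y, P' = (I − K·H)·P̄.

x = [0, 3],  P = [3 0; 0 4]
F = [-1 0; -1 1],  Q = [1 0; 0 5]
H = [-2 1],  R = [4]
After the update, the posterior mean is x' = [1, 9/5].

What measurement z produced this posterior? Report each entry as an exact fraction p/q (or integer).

x̄ = F·x = [0, 3]
P̄ = F·P·Fᵀ + Q = [4 3; 3 12]
S = H·P̄·Hᵀ + R = [20]
K = P̄·Hᵀ·S⁻¹ = [-1/4; 3/10]
x' − x̄ = [1, -6/5] = K·y
y = (KᵀK)⁻¹·Kᵀ·(x' − x̄) = [-4]
z = y + H·x̄ = [-4] + [3] = [-1]

z = [-1]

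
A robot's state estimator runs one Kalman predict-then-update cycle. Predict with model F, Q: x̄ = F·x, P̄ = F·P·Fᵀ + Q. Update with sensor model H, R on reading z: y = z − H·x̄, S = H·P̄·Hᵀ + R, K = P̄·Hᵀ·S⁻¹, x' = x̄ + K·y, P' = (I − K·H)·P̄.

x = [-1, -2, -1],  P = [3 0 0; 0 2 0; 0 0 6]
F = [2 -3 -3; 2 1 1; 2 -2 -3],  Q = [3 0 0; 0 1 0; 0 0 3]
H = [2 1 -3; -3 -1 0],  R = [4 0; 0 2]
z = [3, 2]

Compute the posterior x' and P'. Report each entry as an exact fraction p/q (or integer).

x' = [35966/68507, -243202/68507, -121325/68507]
P' = [127695/68507 -339585/68507 -20349/68507; -339585/68507 1024701/68507 92533/68507; -20349/68507 92533/68507 44017/68507]

x̄ = F·x = [7, -5, 5]
P̄ = F·P·Fᵀ + Q = [87 -12 78; -12 21 -10; 78 -10 77]
y = z − H·x̄ = [9, 18]
S = H·P̄·Hᵀ + R = [142 189; 189 734]
K = P̄·Hᵀ·S⁻¹ = [-5787/68507 -21750/68507; 16983/68507 -2973/68507; -20054/68507 -15743/68507]
x' = x̄ + K·y = [35966/68507, -243202/68507, -121325/68507]
P' = (I − K·H)·P̄ = [127695/68507 -339585/68507 -20349/68507; -339585/68507 1024701/68507 92533/68507; -20349/68507 92533/68507 44017/68507]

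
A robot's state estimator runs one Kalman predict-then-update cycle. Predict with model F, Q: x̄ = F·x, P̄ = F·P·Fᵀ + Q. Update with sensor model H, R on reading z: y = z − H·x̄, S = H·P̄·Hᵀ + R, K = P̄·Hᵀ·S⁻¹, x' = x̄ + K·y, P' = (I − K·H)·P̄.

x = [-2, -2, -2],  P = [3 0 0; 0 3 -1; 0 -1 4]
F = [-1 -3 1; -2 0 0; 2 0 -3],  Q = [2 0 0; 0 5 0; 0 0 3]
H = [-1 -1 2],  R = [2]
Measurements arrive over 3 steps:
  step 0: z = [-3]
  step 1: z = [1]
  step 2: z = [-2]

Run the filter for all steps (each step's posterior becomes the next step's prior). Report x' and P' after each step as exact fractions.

step 0: x̄ = F·x = [6, 4, 2]
step 0: P̄ = F·P·Fᵀ + Q = [42 6 -27; 6 17 -12; -27 -12 51]
step 0: y = z − H·x̄ = [3]
step 0: S = H·P̄·Hᵀ + R = [433]
step 0: K = P̄·Hᵀ·S⁻¹ = [-102/433; -47/433; 141/433]
step 0: x' = x̄ + K·y = [2292/433, 1591/433, 1289/433]
step 0: P' = (I − K·H)·P̄ = [7782/433 -2196/433 2691/433; -2196/433 5152/433 1431/433; 2691/433 1431/433 2202/433]
step 1: x̄ = F·x = [-5776/433, -4584/433, 717/433]
step 1: P̄ = F·P·Fᵀ + Q = [30074/433 -2994/433 17340/433; -2994/433 33293/433 -14982/433; 17340/433 -14982/433 19953/433]
step 1: y = z − H·x̄ = [-11361/433]
step 1: S = H·P̄·Hᵀ + R = [128625/433]
step 1: K = P̄·Hᵀ·S⁻¹ = [304/5145; -8609/18375; 1788/6125]
step 1: x' = x̄ + K·y = [-3648/245, 1493/875, -5253/875]
step 1: P' = (I − K·H)·P̄ = [70402/1029 962/735 8556/245; 962/735 30668/2625 5274/875; 8556/245 5274/875 18171/875]
step 2: x̄ = F·x = [23076/6125, 7296/245, -72087/6125]
step 2: P̄ = F·P·Fᵀ + Q = [12627857/128625 385072/5145 2812991/128625; 385072/5145 286753/1029 -329984/5145; 2812991/128625 -329984/5145 5724308/128625]
step 2: y = z − H·x̄ = [1928/35]
step 2: S = H·P̄·Hᵀ + R = [18388/21]
step 2: K = P̄·Hᵀ·S⁻¹ = [-95021/643580; -70823/128716; 96487/643580]
step 2: x' = x̄ + K·y = [-17560034/4022375, -85282/160895, -14121467/4022375]
step 2: P' = (I − K·H)·P̄ = [8907432491/112626500 16715793/4505060 4646034983/112626500; 16715793/4505060 12234135/901012 36464429/4505060; 4646034983/112626500 36464429/4505060 2795708079/112626500]

step 0: x' = [2292/433, 1591/433, 1289/433], P' = [7782/433 -2196/433 2691/433; -2196/433 5152/433 1431/433; 2691/433 1431/433 2202/433]
step 1: x' = [-3648/245, 1493/875, -5253/875], P' = [70402/1029 962/735 8556/245; 962/735 30668/2625 5274/875; 8556/245 5274/875 18171/875]
step 2: x' = [-17560034/4022375, -85282/160895, -14121467/4022375], P' = [8907432491/112626500 16715793/4505060 4646034983/112626500; 16715793/4505060 12234135/901012 36464429/4505060; 4646034983/112626500 36464429/4505060 2795708079/112626500]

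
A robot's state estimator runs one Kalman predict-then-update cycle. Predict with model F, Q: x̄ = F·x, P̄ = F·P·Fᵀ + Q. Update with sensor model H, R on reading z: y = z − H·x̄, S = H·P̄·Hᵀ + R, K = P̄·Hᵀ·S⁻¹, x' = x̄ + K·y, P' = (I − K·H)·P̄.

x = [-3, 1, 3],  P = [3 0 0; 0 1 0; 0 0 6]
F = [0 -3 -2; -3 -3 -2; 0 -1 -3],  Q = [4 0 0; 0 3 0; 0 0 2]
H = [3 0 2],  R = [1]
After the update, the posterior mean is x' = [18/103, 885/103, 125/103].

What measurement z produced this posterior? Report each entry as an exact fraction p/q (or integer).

z = [3]

x̄ = F·x = [-9, 0, -10]
P̄ = F·P·Fᵀ + Q = [37 33 39; 33 63 39; 39 39 57]
S = H·P̄·Hᵀ + R = [1030]
K = P̄·Hᵀ·S⁻¹ = [189/1030; 177/1030; 231/1030]
x' − x̄ = [945/103, 885/103, 1155/103] = K·y
y = (KᵀK)⁻¹·Kᵀ·(x' − x̄) = [50]
z = y + H·x̄ = [50] + [-47] = [3]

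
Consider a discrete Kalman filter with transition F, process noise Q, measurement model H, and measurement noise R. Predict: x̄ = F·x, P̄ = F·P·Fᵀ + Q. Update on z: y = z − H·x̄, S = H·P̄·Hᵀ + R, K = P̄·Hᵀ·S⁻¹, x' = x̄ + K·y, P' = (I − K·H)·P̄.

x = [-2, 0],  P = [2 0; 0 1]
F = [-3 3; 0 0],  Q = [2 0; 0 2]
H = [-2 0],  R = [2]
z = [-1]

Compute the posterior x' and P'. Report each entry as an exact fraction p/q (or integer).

x' = [35/59, 0]
P' = [29/59 0; 0 2]

x̄ = F·x = [6, 0]
P̄ = F·P·Fᵀ + Q = [29 0; 0 2]
y = z − H·x̄ = [11]
S = H·P̄·Hᵀ + R = [118]
K = P̄·Hᵀ·S⁻¹ = [-29/59; 0]
x' = x̄ + K·y = [35/59, 0]
P' = (I − K·H)·P̄ = [29/59 0; 0 2]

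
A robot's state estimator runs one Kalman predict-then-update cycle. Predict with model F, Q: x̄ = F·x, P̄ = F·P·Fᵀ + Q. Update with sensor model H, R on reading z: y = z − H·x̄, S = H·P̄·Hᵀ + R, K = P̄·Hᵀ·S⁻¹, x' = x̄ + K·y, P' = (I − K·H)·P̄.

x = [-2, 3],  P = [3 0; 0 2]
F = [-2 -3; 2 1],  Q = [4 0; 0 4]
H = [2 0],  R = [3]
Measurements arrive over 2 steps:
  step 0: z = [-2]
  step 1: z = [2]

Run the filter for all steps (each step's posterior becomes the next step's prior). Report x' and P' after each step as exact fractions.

step 0: x̄ = F·x = [-5, -1]
step 0: P̄ = F·P·Fᵀ + Q = [34 -18; -18 18]
step 0: y = z − H·x̄ = [8]
step 0: S = H·P̄·Hᵀ + R = [139]
step 0: K = P̄·Hᵀ·S⁻¹ = [68/139; -36/139]
step 0: x' = x̄ + K·y = [-151/139, -427/139]
step 0: P' = (I − K·H)·P̄ = [102/139 -54/139; -54/139 1206/139]
step 1: x̄ = F·x = [1583/139, -729/139]
step 1: P̄ = F·P·Fᵀ + Q = [11170/139 -3594/139; -3594/139 1954/139]
step 1: y = z − H·x̄ = [-2888/139]
step 1: S = H·P̄·Hᵀ + R = [45097/139]
step 1: K = P̄·Hᵀ·S⁻¹ = [22340/45097; -7188/45097]
step 1: x' = x̄ + K·y = [49429/45097, -87171/45097]
step 1: P' = (I − K·H)·P̄ = [33510/45097 -10782/45097; -10782/45097 262246/45097]

step 0: x' = [-151/139, -427/139], P' = [102/139 -54/139; -54/139 1206/139]
step 1: x' = [49429/45097, -87171/45097], P' = [33510/45097 -10782/45097; -10782/45097 262246/45097]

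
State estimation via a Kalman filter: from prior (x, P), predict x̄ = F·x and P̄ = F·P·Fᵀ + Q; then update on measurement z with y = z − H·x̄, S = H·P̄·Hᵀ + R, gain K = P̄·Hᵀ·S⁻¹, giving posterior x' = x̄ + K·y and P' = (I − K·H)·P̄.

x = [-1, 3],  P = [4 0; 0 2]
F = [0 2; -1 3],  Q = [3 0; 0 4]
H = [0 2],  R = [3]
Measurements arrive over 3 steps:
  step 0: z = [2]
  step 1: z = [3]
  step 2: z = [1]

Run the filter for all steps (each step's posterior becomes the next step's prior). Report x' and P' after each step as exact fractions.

step 0: x̄ = F·x = [6, 10]
step 0: P̄ = F·P·Fᵀ + Q = [11 12; 12 26]
step 0: y = z − H·x̄ = [-18]
step 0: S = H·P̄·Hᵀ + R = [107]
step 0: K = P̄·Hᵀ·S⁻¹ = [24/107; 52/107]
step 0: x' = x̄ + K·y = [210/107, 134/107]
step 0: P' = (I − K·H)·P̄ = [601/107 36/107; 36/107 78/107]
step 1: x̄ = F·x = [268/107, 192/107]
step 1: P̄ = F·P·Fᵀ + Q = [633/107 396/107; 396/107 1515/107]
step 1: y = z − H·x̄ = [-63/107]
step 1: S = H·P̄·Hᵀ + R = [6381/107]
step 1: K = P̄·Hᵀ·S⁻¹ = [88/709; 1010/2127]
step 1: x' = x̄ + K·y = [1724/709, 1074/709]
step 1: P' = (I − K·H)·P̄ = [3543/709 132/709; 132/709 505/709]
step 2: x̄ = F·x = [2148/709, 1498/709]
step 2: P̄ = F·P·Fᵀ + Q = [4147/709 2766/709; 2766/709 10132/709]
step 2: y = z − H·x̄ = [-2287/709]
step 2: S = H·P̄·Hᵀ + R = [42655/709]
step 2: K = P̄·Hᵀ·S⁻¹ = [5532/42655; 20264/42655]
step 2: x' = x̄ + K·y = [111384/42655, 24758/42655]
step 2: P' = (I − K·H)·P̄ = [206329/42655 8298/42655; 8298/42655 30396/42655]

step 0: x' = [210/107, 134/107], P' = [601/107 36/107; 36/107 78/107]
step 1: x' = [1724/709, 1074/709], P' = [3543/709 132/709; 132/709 505/709]
step 2: x' = [111384/42655, 24758/42655], P' = [206329/42655 8298/42655; 8298/42655 30396/42655]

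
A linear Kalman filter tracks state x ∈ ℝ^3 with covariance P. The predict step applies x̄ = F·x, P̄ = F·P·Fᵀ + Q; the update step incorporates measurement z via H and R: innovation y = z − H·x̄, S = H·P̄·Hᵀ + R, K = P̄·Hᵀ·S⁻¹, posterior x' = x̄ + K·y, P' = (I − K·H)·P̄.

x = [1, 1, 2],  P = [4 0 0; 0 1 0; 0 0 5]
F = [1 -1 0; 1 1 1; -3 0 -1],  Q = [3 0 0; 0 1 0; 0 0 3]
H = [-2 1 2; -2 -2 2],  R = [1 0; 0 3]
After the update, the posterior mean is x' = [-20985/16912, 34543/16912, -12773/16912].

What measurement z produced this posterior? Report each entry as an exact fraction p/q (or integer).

z = [3, -3]

x̄ = F·x = [0, 4, -5]
P̄ = F·P·Fᵀ + Q = [8 3 -12; 3 11 -17; -12 -17 44]
S = H·P̄·Hᵀ + R = [236 322; 322 511]
K = P̄·Hᵀ·S⁻¹ = [-585/2416 529/8456; 735/2416 -2647/8456; 219/2416 1933/8456]
x' − x̄ = [-20985/16912, -33105/16912, 71787/16912] = K·y
y = (KᵀK)⁻¹·Kᵀ·(x' − x̄) = [9, 15]
z = y + H·x̄ = [9, 15] + [-6, -18] = [3, -3]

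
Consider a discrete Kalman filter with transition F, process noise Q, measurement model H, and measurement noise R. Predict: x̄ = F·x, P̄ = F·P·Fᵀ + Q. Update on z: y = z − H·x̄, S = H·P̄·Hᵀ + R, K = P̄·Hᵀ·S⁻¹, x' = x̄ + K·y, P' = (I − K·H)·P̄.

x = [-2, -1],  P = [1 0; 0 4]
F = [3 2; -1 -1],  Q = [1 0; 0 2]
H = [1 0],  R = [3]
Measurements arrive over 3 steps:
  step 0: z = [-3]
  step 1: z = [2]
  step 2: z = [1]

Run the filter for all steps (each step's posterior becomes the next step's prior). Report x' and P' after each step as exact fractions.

step 0: x' = [-102/29, 32/29], P' = [78/29 -33/29; -33/29 82/29]
step 1: x' = [4/5, -4/5], P' = [663/250 -233/250; -233/250 2059/750]
step 2: x' = [20299/20749, -1318/20749], P' = [55497/20749 -19770/20749; -19770/20749 56907/20749]

step 0: x̄ = F·x = [-8, 3]
step 0: P̄ = F·P·Fᵀ + Q = [26 -11; -11 7]
step 0: y = z − H·x̄ = [5]
step 0: S = H·P̄·Hᵀ + R = [29]
step 0: K = P̄·Hᵀ·S⁻¹ = [26/29; -11/29]
step 0: x' = x̄ + K·y = [-102/29, 32/29]
step 0: P' = (I − K·H)·P̄ = [78/29 -33/29; -33/29 82/29]
step 1: x̄ = F·x = [-242/29, 70/29]
step 1: P̄ = F·P·Fᵀ + Q = [663/29 -233/29; -233/29 152/29]
step 1: y = z − H·x̄ = [300/29]
step 1: S = H·P̄·Hᵀ + R = [750/29]
step 1: K = P̄·Hᵀ·S⁻¹ = [221/250; -233/750]
step 1: x' = x̄ + K·y = [4/5, -4/5]
step 1: P' = (I − K·H)·P̄ = [663/250 -233/250; -233/250 2059/750]
step 2: x̄ = F·x = [4/5, 0]
step 2: P̄ = F·P·Fᵀ + Q = [18499/750 -659/75; -659/75 83/15]
step 2: y = z − H·x̄ = [1/5]
step 2: S = H·P̄·Hᵀ + R = [20749/750]
step 2: K = P̄·Hᵀ·S⁻¹ = [18499/20749; -6590/20749]
step 2: x' = x̄ + K·y = [20299/20749, -1318/20749]
step 2: P' = (I − K·H)·P̄ = [55497/20749 -19770/20749; -19770/20749 56907/20749]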